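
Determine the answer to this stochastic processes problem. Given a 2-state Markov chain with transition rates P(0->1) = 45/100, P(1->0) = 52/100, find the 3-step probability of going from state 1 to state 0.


Computing P^3 by matrix multiplication.
P = [[0.5500, 0.4500], [0.5200, 0.4800]]
After raising P to the power 3:
P^3(1,0) = 0.5361

0.5361


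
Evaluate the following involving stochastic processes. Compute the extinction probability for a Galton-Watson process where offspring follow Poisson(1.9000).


Since mu = 1.9000 > 1, extinction prob q < 1.
Solve s = exp(mu*(s-1)) iteratively.
q = 0.2328

0.2328


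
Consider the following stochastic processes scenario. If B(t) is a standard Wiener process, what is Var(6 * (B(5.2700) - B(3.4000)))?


Var(alpha*(B(t)-B(s))) = alpha^2 * (t-s)
= 6^2 * (5.2700 - 3.4000)
= 36 * 1.8700
= 67.3200

67.3200


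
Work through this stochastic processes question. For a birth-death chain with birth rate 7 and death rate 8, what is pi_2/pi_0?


For birth-death process, pi_n/pi_0 = (lambda/mu)^n
= (7/8)^2
= 0.7656

0.7656


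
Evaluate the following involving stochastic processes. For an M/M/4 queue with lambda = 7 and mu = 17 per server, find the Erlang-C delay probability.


a = lambda/mu = 0.4118
rho = a/c = 0.1029
Erlang-C formula applied:
C(c,a) = 8.8456e-04

8.8456e-04


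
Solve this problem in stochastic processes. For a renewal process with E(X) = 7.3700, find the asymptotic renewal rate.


Long-run renewal rate = 1/E(X)
= 1/7.3700
= 0.1357

0.1357


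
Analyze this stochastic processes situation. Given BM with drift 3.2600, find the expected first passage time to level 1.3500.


Expected first passage time = a/mu
= 1.3500/3.2600
= 0.4141

0.4141


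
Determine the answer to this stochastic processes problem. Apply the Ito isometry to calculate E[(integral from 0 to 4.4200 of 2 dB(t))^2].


By Ito isometry: E[(int f dB)^2] = int f^2 dt
= 2^2 * 4.4200
= 4 * 4.4200 = 17.6800

17.6800


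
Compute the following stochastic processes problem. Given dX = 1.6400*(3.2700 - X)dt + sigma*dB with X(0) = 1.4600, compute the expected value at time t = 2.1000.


E[X(t)] = mu + (X(0) - mu)*exp(-theta*t)
= 3.2700 + (1.4600 - 3.2700)*exp(-1.6400*2.1000)
= 3.2700 + -1.8100 * 0.0319
= 3.2122

3.2122


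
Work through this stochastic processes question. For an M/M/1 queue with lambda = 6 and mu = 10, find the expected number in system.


rho = 6/10 = 0.6000
L = rho/(1-rho)
= 0.6000/0.4000
= 1.5000

1.5000


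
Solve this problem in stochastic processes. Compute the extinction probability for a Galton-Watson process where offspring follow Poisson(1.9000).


Since mu = 1.9000 > 1, extinction prob q < 1.
Solve s = exp(mu*(s-1)) iteratively.
q = 0.2328

0.2328


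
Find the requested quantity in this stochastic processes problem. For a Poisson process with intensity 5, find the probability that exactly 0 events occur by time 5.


P(N(t)=k) = (lambda*t)^k * exp(-lambda*t) / k!
lambda*t = 25
= 25^0 * exp(-25) / 0!
= 1 * 1.3888e-11 / 1
= 1.3888e-11

1.3888e-11


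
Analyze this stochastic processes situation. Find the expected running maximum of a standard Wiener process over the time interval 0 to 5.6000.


E(max B(s)) = sqrt(2t/pi)
= sqrt(2*5.6000/pi)
= sqrt(3.5651)
= 1.8881

1.8881


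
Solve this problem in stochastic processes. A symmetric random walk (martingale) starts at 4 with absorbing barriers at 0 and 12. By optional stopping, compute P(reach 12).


By optional stopping theorem: E(M at tau) = M(0) = 4
P(hit 12)*12 + P(hit 0)*0 = 4
P(hit 12) = (4 - 0)/(12 - 0) = 1/3 = 0.3333

0.3333


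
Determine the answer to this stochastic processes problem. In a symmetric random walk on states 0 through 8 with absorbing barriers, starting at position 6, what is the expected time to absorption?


For symmetric RW on 0,...,N with absorbing barriers, E(i) = i*(N-i)
E(6) = 6 * 2 = 12

12


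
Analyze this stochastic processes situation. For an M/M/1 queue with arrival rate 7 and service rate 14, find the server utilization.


rho = lambda/mu
= 7/14
= 0.5000

0.5000


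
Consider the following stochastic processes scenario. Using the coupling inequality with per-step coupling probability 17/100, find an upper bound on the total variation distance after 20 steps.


TV distance bound <= (1-delta)^n
= (1 - 0.1700)^20
= 0.8300^20
= 0.0241

0.0241


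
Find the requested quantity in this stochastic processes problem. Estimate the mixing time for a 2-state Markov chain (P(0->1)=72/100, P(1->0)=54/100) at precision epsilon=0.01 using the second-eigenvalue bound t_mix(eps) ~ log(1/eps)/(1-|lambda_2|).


lambda_2 = |1 - p01 - p10| = |1 - 0.7200 - 0.5400| = 0.2600
t_mix ~ log(1/eps)/(1 - |lambda_2|)
= log(100)/(1 - 0.2600) = 4.6052/0.7400
= 6.2232

6.2232


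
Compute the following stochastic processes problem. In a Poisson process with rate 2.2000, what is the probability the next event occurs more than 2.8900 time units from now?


P(X > t) = exp(-lambda * t)
= exp(-2.2000 * 2.8900)
= exp(-6.3580) = 0.0017

0.0017


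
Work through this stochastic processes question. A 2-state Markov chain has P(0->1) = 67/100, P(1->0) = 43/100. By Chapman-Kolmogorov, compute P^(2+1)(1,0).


P^3 = P^2 * P^1
Computing via matrix multiplication of the transition matrix.
Entry (1,0) of P^3 = 0.3913

0.3913


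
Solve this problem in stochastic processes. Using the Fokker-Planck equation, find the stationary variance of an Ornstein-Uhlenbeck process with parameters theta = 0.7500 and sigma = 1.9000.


Stationary variance = sigma^2 / (2*theta)
= 1.9000^2 / (2*0.7500)
= 3.6100 / 1.5000
= 2.4067

2.4067


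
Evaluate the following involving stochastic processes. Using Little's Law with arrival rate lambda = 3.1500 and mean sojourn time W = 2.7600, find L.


Little's Law: L = lambda * W
= 3.1500 * 2.7600
= 8.6940

8.6940


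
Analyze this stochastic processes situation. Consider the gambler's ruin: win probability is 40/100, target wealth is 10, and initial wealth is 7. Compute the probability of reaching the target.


Gambler's ruin formula:
r = q/p = 0.6000/0.4000 = 1.5000
P(win) = (1 - r^i)/(1 - r^N)
= (1 - 1.5000^7)/(1 - 1.5000^10)
= 0.2839

0.2839


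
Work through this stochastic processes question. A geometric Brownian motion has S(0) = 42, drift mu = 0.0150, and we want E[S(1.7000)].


E[S(t)] = S(0) * exp(mu * t)
= 42 * exp(0.0150 * 1.7000)
= 42 * 1.0258
= 43.0848

43.0848


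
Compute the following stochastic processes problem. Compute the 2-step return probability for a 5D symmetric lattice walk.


P(return in 2 steps) = P(reverse first step) = 1/(2d)
= 1/10
= 0.1000

0.1000


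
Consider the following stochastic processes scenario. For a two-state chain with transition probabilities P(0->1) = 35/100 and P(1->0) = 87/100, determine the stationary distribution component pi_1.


Stationary distribution: pi_0 = p10/(p01+p10), pi_1 = p01/(p01+p10)
p01 = 0.3500, p10 = 0.8700
pi_1 = 0.2869

0.2869


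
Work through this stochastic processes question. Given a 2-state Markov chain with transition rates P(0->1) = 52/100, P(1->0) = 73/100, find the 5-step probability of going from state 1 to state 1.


Computing P^5 by matrix multiplication.
P = [[0.4800, 0.5200], [0.7300, 0.2700]]
After raising P to the power 5:
P^5(1,1) = 0.4154

0.4154


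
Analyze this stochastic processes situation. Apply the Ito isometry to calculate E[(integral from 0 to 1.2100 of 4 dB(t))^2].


By Ito isometry: E[(int f dB)^2] = int f^2 dt
= 4^2 * 1.2100
= 16 * 1.2100 = 19.3600

19.3600


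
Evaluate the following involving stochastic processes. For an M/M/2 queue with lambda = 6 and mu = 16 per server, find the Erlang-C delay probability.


a = lambda/mu = 0.3750
rho = a/c = 0.1875
Erlang-C formula applied:
C(c,a) = 0.0592

0.0592


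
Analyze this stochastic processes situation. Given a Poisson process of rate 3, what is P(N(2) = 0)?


P(N(t)=k) = (lambda*t)^k * exp(-lambda*t) / k!
lambda*t = 6
= 6^0 * exp(-6) / 0!
= 1 * 0.0025 / 1
= 0.0025

0.0025


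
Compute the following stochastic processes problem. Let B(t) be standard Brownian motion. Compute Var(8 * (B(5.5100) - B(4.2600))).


Var(alpha*(B(t)-B(s))) = alpha^2 * (t-s)
= 8^2 * (5.5100 - 4.2600)
= 64 * 1.2500
= 80.0000

80.0000


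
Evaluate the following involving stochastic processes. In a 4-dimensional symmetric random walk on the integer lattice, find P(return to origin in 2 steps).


P(return in 2 steps) = P(reverse first step) = 1/(2d)
= 1/8
= 0.1250

0.1250


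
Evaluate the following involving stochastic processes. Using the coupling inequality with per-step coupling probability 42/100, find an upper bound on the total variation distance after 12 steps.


TV distance bound <= (1-delta)^n
= (1 - 0.4200)^12
= 0.5800^12
= 0.0014

0.0014


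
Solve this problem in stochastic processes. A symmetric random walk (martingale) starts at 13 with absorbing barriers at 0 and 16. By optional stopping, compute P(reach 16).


By optional stopping theorem: E(M at tau) = M(0) = 13
P(hit 16)*16 + P(hit 0)*0 = 13
P(hit 16) = (13 - 0)/(16 - 0) = 13/16 = 0.8125

0.8125


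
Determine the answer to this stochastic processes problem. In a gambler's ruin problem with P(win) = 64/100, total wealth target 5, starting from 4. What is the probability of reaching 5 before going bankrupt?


Gambler's ruin formula:
r = q/p = 0.3600/0.6400 = 0.5625
P(win) = (1 - r^i)/(1 - r^N)
= (1 - 0.5625^4)/(1 - 0.5625^5)
= 0.9536

0.9536


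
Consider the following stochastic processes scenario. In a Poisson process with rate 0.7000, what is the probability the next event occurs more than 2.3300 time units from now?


P(X > t) = exp(-lambda * t)
= exp(-0.7000 * 2.3300)
= exp(-1.6310) = 0.1957

0.1957


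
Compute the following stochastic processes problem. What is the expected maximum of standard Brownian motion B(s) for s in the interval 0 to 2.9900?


E(max B(s)) = sqrt(2t/pi)
= sqrt(2*2.9900/pi)
= sqrt(1.9035)
= 1.3797

1.3797


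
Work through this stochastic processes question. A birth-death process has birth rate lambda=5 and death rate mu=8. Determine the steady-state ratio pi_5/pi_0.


For birth-death process, pi_n/pi_0 = (lambda/mu)^n
= (5/8)^5
= 0.0954

0.0954


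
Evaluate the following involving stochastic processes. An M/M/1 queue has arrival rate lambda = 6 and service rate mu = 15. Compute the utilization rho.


rho = lambda/mu
= 6/15
= 0.4000

0.4000


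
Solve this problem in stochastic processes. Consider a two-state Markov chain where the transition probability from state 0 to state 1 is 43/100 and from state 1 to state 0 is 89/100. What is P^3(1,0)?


Computing P^3 by matrix multiplication.
P = [[0.5700, 0.4300], [0.8900, 0.1100]]
After raising P to the power 3:
P^3(1,0) = 0.6963

0.6963


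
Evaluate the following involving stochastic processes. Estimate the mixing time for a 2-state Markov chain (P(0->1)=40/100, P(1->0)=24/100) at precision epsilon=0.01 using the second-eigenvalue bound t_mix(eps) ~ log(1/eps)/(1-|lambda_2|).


lambda_2 = |1 - p01 - p10| = |1 - 0.4000 - 0.2400| = 0.3600
t_mix ~ log(1/eps)/(1 - |lambda_2|)
= log(100)/(1 - 0.3600) = 4.6052/0.6400
= 7.1956

7.1956


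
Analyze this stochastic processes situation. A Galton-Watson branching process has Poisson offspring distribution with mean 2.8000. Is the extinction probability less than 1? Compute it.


Since mu = 2.8000 > 1, extinction prob q < 1.
Solve s = exp(mu*(s-1)) iteratively.
q = 0.0750

0.0750


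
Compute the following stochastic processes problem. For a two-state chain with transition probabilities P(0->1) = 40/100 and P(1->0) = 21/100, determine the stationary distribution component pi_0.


Stationary distribution: pi_0 = p10/(p01+p10), pi_1 = p01/(p01+p10)
p01 = 0.4000, p10 = 0.2100
pi_0 = 0.3443

0.3443


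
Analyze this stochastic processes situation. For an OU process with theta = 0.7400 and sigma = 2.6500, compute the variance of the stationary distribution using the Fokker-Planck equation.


Stationary variance = sigma^2 / (2*theta)
= 2.6500^2 / (2*0.7400)
= 7.0225 / 1.4800
= 4.7449

4.7449


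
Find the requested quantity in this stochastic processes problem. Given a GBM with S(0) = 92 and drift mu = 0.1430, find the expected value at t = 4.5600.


E[S(t)] = S(0) * exp(mu * t)
= 92 * exp(0.1430 * 4.5600)
= 92 * 1.9195
= 176.5967

176.5967


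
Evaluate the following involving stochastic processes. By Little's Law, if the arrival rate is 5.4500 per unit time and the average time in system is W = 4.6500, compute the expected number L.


Little's Law: L = lambda * W
= 5.4500 * 4.6500
= 25.3425

25.3425


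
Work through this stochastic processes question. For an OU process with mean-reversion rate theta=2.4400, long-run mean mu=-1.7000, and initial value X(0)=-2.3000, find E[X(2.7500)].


E[X(t)] = mu + (X(0) - mu)*exp(-theta*t)
= -1.7000 + (-2.3000 - -1.7000)*exp(-2.4400*2.7500)
= -1.7000 + -0.6000 * 0.0012
= -1.7007

-1.7007


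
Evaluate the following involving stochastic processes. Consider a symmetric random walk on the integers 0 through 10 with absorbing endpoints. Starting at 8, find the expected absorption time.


For symmetric RW on 0,...,N with absorbing barriers, E(i) = i*(N-i)
E(8) = 8 * 2 = 16

16


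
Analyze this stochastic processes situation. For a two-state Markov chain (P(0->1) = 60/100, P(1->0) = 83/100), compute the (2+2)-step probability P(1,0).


P^4 = P^2 * P^2
Computing via matrix multiplication of the transition matrix.
Entry (1,0) of P^4 = 0.5606

0.5606


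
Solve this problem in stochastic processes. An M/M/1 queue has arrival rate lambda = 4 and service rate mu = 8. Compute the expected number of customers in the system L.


rho = 4/8 = 0.5000
L = rho/(1-rho)
= 0.5000/0.5000
= 1.0000

1.0000


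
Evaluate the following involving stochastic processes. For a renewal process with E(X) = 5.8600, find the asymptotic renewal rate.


Long-run renewal rate = 1/E(X)
= 1/5.8600
= 0.1706

0.1706


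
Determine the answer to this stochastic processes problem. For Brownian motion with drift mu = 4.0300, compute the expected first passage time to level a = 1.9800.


Expected first passage time = a/mu
= 1.9800/4.0300
= 0.4913

0.4913


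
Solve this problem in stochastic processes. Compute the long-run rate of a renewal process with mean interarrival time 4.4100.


Long-run renewal rate = 1/E(X)
= 1/4.4100
= 0.2268

0.2268


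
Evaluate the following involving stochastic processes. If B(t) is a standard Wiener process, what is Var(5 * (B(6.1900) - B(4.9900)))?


Var(alpha*(B(t)-B(s))) = alpha^2 * (t-s)
= 5^2 * (6.1900 - 4.9900)
= 25 * 1.2000
= 30.0000

30.0000


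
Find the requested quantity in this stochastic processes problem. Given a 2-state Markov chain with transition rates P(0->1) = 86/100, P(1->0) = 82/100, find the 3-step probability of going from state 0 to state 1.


Computing P^3 by matrix multiplication.
P = [[0.1400, 0.8600], [0.8200, 0.1800]]
After raising P to the power 3:
P^3(0,1) = 0.6729

0.6729


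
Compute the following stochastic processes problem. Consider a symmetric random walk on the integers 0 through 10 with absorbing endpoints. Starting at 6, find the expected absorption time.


For symmetric RW on 0,...,N with absorbing barriers, E(i) = i*(N-i)
E(6) = 6 * 4 = 24

24


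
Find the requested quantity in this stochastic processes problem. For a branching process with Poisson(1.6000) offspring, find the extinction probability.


Since mu = 1.6000 > 1, extinction prob q < 1.
Solve s = exp(mu*(s-1)) iteratively.
q = 0.3580

0.3580


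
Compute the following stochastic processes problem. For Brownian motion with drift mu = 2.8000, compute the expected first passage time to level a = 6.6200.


Expected first passage time = a/mu
= 6.6200/2.8000
= 2.3643

2.3643


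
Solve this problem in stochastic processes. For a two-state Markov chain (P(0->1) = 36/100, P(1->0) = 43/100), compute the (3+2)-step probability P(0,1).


P^5 = P^3 * P^2
Computing via matrix multiplication of the transition matrix.
Entry (0,1) of P^5 = 0.4555

0.4555


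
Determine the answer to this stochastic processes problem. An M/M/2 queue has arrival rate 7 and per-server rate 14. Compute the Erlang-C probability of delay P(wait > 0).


a = lambda/mu = 0.5000
rho = a/c = 0.2500
Erlang-C formula applied:
C(c,a) = 0.1000

0.1000


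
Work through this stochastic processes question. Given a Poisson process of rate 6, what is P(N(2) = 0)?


P(N(t)=k) = (lambda*t)^k * exp(-lambda*t) / k!
lambda*t = 12
= 12^0 * exp(-12) / 0!
= 1 * 6.1442e-06 / 1
= 6.1442e-06

6.1442e-06


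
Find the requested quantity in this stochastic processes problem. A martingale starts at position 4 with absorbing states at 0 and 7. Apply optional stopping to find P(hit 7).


By optional stopping theorem: E(M at tau) = M(0) = 4
P(hit 7)*7 + P(hit 0)*0 = 4
P(hit 7) = (4 - 0)/(7 - 0) = 4/7 = 0.5714

0.5714


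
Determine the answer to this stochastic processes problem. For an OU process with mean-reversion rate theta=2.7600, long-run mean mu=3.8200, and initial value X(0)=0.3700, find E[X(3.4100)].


E[X(t)] = mu + (X(0) - mu)*exp(-theta*t)
= 3.8200 + (0.3700 - 3.8200)*exp(-2.7600*3.4100)
= 3.8200 + -3.4500 * 8.1770e-05
= 3.8197

3.8197


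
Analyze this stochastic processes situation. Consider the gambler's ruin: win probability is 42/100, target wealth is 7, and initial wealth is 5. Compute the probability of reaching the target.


Gambler's ruin formula:
r = q/p = 0.5800/0.4200 = 1.3810
P(win) = (1 - r^i)/(1 - r^N)
= (1 - 1.3810^5)/(1 - 1.3810^7)
= 0.4689

0.4689


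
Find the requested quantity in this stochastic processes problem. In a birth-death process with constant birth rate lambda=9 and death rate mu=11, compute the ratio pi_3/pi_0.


For birth-death process, pi_n/pi_0 = (lambda/mu)^n
= (9/11)^3
= 0.5477

0.5477


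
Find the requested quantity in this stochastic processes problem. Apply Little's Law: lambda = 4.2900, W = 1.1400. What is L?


Little's Law: L = lambda * W
= 4.2900 * 1.1400
= 4.8906

4.8906


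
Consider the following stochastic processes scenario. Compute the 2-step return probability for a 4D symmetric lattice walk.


P(return in 2 steps) = P(reverse first step) = 1/(2d)
= 1/8
= 0.1250

0.1250


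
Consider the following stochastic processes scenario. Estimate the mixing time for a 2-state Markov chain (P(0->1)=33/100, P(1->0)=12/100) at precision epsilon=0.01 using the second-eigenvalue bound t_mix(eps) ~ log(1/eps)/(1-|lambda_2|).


lambda_2 = |1 - p01 - p10| = |1 - 0.3300 - 0.1200| = 0.5500
t_mix ~ log(1/eps)/(1 - |lambda_2|)
= log(100)/(1 - 0.5500) = 4.6052/0.4500
= 10.2337

10.2337


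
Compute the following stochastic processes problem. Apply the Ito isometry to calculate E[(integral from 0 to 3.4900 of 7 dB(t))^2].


By Ito isometry: E[(int f dB)^2] = int f^2 dt
= 7^2 * 3.4900
= 49 * 3.4900 = 171.0100

171.0100


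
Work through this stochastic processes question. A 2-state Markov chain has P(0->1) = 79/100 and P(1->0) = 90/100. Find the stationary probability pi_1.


Stationary distribution: pi_0 = p10/(p01+p10), pi_1 = p01/(p01+p10)
p01 = 0.7900, p10 = 0.9000
pi_1 = 0.4675

0.4675


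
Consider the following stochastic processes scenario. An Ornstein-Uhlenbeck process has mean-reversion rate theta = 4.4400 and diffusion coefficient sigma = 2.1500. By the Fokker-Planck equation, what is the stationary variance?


Stationary variance = sigma^2 / (2*theta)
= 2.1500^2 / (2*4.4400)
= 4.6225 / 8.8800
= 0.5206

0.5206


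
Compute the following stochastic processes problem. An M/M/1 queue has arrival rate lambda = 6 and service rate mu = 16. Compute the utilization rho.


rho = lambda/mu
= 6/16
= 0.3750

0.3750


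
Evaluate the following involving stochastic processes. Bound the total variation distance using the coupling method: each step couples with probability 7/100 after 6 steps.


TV distance bound <= (1-delta)^n
= (1 - 0.0700)^6
= 0.9300^6
= 0.6470

0.6470


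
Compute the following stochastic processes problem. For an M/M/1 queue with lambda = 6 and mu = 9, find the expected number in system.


rho = 6/9 = 0.6667
L = rho/(1-rho)
= 0.6667/0.3333
= 2.0000

2.0000


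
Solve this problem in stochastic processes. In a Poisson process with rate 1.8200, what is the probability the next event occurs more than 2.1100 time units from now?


P(X > t) = exp(-lambda * t)
= exp(-1.8200 * 2.1100)
= exp(-3.8402) = 0.0215

0.0215


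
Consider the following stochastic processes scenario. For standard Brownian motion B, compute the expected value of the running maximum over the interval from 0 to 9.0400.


E(max B(s)) = sqrt(2t/pi)
= sqrt(2*9.0400/pi)
= sqrt(5.7550)
= 2.3990

2.3990


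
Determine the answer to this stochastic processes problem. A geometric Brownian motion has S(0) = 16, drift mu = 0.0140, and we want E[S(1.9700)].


E[S(t)] = S(0) * exp(mu * t)
= 16 * exp(0.0140 * 1.9700)
= 16 * 1.0280
= 16.4474

16.4474


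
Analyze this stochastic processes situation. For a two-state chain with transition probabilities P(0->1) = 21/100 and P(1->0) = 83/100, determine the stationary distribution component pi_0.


Stationary distribution: pi_0 = p10/(p01+p10), pi_1 = p01/(p01+p10)
p01 = 0.2100, p10 = 0.8300
pi_0 = 0.7981

0.7981


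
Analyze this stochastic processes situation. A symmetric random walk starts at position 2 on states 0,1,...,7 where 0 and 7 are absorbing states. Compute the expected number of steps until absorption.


For symmetric RW on 0,...,N with absorbing barriers, E(i) = i*(N-i)
E(2) = 2 * 5 = 10

10


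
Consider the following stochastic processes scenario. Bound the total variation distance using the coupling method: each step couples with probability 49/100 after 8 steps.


TV distance bound <= (1-delta)^n
= (1 - 0.4900)^8
= 0.5100^8
= 0.0046

0.0046


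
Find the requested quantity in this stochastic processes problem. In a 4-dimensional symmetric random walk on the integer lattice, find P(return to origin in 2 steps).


P(return in 2 steps) = P(reverse first step) = 1/(2d)
= 1/8
= 0.1250

0.1250


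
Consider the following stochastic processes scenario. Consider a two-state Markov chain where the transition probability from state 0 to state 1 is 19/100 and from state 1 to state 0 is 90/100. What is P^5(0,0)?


Computing P^5 by matrix multiplication.
P = [[0.8100, 0.1900], [0.9000, 0.1000]]
After raising P to the power 5:
P^5(0,0) = 0.8257

0.8257


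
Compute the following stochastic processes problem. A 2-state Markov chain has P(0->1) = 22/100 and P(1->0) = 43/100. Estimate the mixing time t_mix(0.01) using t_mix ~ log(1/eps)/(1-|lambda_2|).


lambda_2 = |1 - p01 - p10| = |1 - 0.2200 - 0.4300| = 0.3500
t_mix ~ log(1/eps)/(1 - |lambda_2|)
= log(100)/(1 - 0.3500) = 4.6052/0.6500
= 7.0849

7.0849


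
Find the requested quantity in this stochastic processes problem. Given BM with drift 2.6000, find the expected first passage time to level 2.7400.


Expected first passage time = a/mu
= 2.7400/2.6000
= 1.0538

1.0538


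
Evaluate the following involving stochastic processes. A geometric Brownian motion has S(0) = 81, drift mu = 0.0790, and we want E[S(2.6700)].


E[S(t)] = S(0) * exp(mu * t)
= 81 * exp(0.0790 * 2.6700)
= 81 * 1.2348
= 100.0209

100.0209


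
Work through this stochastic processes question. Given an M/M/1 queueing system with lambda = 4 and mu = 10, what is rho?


rho = lambda/mu
= 4/10
= 0.4000

0.4000


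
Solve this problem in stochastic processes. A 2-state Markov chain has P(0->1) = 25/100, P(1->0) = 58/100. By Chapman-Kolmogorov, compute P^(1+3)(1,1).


P^4 = P^1 * P^3
Computing via matrix multiplication of the transition matrix.
Entry (1,1) of P^4 = 0.3018

0.3018


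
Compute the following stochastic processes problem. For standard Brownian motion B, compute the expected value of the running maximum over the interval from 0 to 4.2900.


E(max B(s)) = sqrt(2t/pi)
= sqrt(2*4.2900/pi)
= sqrt(2.7311)
= 1.6526

1.6526


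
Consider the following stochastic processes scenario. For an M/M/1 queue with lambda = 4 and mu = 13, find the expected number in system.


rho = 4/13 = 0.3077
L = rho/(1-rho)
= 0.3077/0.6923
= 0.4444

0.4444


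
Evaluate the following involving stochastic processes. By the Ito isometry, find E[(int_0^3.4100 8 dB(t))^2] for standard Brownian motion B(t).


By Ito isometry: E[(int f dB)^2] = int f^2 dt
= 8^2 * 3.4100
= 64 * 3.4100 = 218.2400

218.2400


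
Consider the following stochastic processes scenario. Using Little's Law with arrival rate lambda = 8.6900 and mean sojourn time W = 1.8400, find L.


Little's Law: L = lambda * W
= 8.6900 * 1.8400
= 15.9896

15.9896


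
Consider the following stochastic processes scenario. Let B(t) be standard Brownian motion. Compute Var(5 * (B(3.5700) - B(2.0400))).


Var(alpha*(B(t)-B(s))) = alpha^2 * (t-s)
= 5^2 * (3.5700 - 2.0400)
= 25 * 1.5300
= 38.2500

38.2500


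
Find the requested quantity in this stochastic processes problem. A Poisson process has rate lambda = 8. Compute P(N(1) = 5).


P(N(t)=k) = (lambda*t)^k * exp(-lambda*t) / k!
lambda*t = 8
= 8^5 * exp(-8) / 5!
= 32768 * 3.3546e-04 / 120
= 0.0916

0.0916


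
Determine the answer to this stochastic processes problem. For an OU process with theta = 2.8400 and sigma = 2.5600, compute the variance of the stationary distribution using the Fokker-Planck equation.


Stationary variance = sigma^2 / (2*theta)
= 2.5600^2 / (2*2.8400)
= 6.5536 / 5.6800
= 1.1538

1.1538


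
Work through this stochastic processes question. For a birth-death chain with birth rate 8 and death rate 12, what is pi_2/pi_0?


For birth-death process, pi_n/pi_0 = (lambda/mu)^n
= (8/12)^2
= 0.4444

0.4444


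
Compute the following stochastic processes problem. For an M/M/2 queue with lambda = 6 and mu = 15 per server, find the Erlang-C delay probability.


a = lambda/mu = 0.4000
rho = a/c = 0.2000
Erlang-C formula applied:
C(c,a) = 0.0667

0.0667


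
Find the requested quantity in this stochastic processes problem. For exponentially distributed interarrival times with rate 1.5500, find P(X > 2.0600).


P(X > t) = exp(-lambda * t)
= exp(-1.5500 * 2.0600)
= exp(-3.1930) = 0.0410

0.0410


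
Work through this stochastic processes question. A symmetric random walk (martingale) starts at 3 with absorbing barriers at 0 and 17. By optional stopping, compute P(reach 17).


By optional stopping theorem: E(M at tau) = M(0) = 3
P(hit 17)*17 + P(hit 0)*0 = 3
P(hit 17) = (3 - 0)/(17 - 0) = 3/17 = 0.1765

0.1765


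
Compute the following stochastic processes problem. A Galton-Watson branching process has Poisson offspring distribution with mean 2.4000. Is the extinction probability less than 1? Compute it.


Since mu = 2.4000 > 1, extinction prob q < 1.
Solve s = exp(mu*(s-1)) iteratively.
q = 0.1214

0.1214


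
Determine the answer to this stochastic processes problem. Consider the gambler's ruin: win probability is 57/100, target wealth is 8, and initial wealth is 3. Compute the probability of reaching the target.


Gambler's ruin formula:
r = q/p = 0.4300/0.5700 = 0.7544
P(win) = (1 - r^i)/(1 - r^N)
= (1 - 0.7544^3)/(1 - 0.7544^8)
= 0.6376

0.6376


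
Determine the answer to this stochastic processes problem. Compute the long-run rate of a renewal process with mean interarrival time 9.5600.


Long-run renewal rate = 1/E(X)
= 1/9.5600
= 0.1046

0.1046


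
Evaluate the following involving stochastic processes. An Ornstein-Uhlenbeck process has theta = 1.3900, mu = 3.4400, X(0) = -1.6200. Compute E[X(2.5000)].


E[X(t)] = mu + (X(0) - mu)*exp(-theta*t)
= 3.4400 + (-1.6200 - 3.4400)*exp(-1.3900*2.5000)
= 3.4400 + -5.0600 * 0.0310
= 3.2833

3.2833


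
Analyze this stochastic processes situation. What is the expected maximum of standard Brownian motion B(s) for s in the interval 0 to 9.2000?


E(max B(s)) = sqrt(2t/pi)
= sqrt(2*9.2000/pi)
= sqrt(5.8569)
= 2.4201

2.4201


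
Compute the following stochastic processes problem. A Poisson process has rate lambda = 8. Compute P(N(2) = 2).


P(N(t)=k) = (lambda*t)^k * exp(-lambda*t) / k!
lambda*t = 16
= 16^2 * exp(-16) / 2!
= 256 * 1.1254e-07 / 2
= 1.4405e-05

1.4405e-05


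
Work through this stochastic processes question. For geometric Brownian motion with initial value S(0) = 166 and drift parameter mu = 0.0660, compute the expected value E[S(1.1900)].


E[S(t)] = S(0) * exp(mu * t)
= 166 * exp(0.0660 * 1.1900)
= 166 * 1.0817
= 179.5633

179.5633


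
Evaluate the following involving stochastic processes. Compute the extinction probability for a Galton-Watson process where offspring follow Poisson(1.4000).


Since mu = 1.4000 > 1, extinction prob q < 1.
Solve s = exp(mu*(s-1)) iteratively.
q = 0.4890

0.4890


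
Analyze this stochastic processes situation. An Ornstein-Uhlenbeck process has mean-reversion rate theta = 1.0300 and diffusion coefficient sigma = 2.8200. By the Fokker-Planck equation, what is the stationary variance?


Stationary variance = sigma^2 / (2*theta)
= 2.8200^2 / (2*1.0300)
= 7.9524 / 2.0600
= 3.8604

3.8604


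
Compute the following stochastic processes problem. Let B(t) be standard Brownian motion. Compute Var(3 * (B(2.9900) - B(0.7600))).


Var(alpha*(B(t)-B(s))) = alpha^2 * (t-s)
= 3^2 * (2.9900 - 0.7600)
= 9 * 2.2300
= 20.0700

20.0700


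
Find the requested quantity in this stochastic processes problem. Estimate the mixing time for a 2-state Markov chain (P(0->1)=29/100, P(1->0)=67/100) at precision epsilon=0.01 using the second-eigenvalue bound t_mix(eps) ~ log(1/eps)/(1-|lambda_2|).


lambda_2 = |1 - p01 - p10| = |1 - 0.2900 - 0.6700| = 0.0400
t_mix ~ log(1/eps)/(1 - |lambda_2|)
= log(100)/(1 - 0.0400) = 4.6052/0.9600
= 4.7971

4.7971


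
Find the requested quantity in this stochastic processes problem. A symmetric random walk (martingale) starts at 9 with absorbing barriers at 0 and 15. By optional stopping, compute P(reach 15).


By optional stopping theorem: E(M at tau) = M(0) = 9
P(hit 15)*15 + P(hit 0)*0 = 9
P(hit 15) = (9 - 0)/(15 - 0) = 3/5 = 0.6000

0.6000


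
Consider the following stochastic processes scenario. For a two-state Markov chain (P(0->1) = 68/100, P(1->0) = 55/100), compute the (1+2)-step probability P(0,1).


P^3 = P^1 * P^2
Computing via matrix multiplication of the transition matrix.
Entry (0,1) of P^3 = 0.5596

0.5596


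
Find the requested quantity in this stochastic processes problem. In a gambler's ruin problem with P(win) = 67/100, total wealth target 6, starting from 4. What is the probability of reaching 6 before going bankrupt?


Gambler's ruin formula:
r = q/p = 0.3300/0.6700 = 0.4925
P(win) = (1 - r^i)/(1 - r^N)
= (1 - 0.4925^4)/(1 - 0.4925^6)
= 0.9548

0.9548


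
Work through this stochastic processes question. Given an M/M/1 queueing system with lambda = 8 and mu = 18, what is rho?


rho = lambda/mu
= 8/18
= 0.4444

0.4444


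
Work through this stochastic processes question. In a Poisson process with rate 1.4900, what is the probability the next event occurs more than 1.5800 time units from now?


P(X > t) = exp(-lambda * t)
= exp(-1.4900 * 1.5800)
= exp(-2.3542) = 0.0950

0.0950


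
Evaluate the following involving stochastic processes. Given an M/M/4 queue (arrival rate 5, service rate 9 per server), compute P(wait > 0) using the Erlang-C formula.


a = lambda/mu = 0.5556
rho = a/c = 0.1389
Erlang-C formula applied:
C(c,a) = 0.0026

0.0026


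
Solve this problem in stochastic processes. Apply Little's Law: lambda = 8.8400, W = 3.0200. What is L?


Little's Law: L = lambda * W
= 8.8400 * 3.0200
= 26.6968

26.6968


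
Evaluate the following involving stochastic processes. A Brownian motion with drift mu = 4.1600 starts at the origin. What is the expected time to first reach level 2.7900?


Expected first passage time = a/mu
= 2.7900/4.1600
= 0.6707

0.6707


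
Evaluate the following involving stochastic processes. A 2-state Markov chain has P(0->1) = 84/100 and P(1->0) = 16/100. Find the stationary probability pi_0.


Stationary distribution: pi_0 = p10/(p01+p10), pi_1 = p01/(p01+p10)
p01 = 0.8400, p10 = 0.1600
pi_0 = 0.1600

0.1600


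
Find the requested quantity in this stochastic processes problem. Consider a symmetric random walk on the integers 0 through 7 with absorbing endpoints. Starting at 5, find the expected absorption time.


For symmetric RW on 0,...,N with absorbing barriers, E(i) = i*(N-i)
E(5) = 5 * 2 = 10

10


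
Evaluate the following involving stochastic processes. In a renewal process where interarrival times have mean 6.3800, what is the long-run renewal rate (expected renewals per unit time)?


Long-run renewal rate = 1/E(X)
= 1/6.3800
= 0.1567

0.1567


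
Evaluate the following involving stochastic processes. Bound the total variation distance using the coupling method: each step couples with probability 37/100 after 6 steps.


TV distance bound <= (1-delta)^n
= (1 - 0.3700)^6
= 0.6300^6
= 0.0625

0.0625


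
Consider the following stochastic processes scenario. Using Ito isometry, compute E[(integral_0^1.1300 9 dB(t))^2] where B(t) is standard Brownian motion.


By Ito isometry: E[(int f dB)^2] = int f^2 dt
= 9^2 * 1.1300
= 81 * 1.1300 = 91.5300

91.5300


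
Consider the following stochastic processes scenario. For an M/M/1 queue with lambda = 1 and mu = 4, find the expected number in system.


rho = 1/4 = 0.2500
L = rho/(1-rho)
= 0.2500/0.7500
= 0.3333

0.3333


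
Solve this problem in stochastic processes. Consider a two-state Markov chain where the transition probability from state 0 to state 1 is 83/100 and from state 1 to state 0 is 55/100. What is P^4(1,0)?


Computing P^4 by matrix multiplication.
P = [[0.1700, 0.8300], [0.5500, 0.4500]]
After raising P to the power 4:
P^4(1,0) = 0.3902

0.3902


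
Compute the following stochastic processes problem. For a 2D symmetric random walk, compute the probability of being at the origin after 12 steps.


P = C(12,6)^2 / 4^12
= 924^2 / 16777216
= 853776 / 16777216
= 0.0509

0.0509


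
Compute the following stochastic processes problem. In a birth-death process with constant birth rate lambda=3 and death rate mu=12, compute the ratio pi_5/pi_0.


For birth-death process, pi_n/pi_0 = (lambda/mu)^n
= (3/12)^5
= 9.7656e-04

9.7656e-04


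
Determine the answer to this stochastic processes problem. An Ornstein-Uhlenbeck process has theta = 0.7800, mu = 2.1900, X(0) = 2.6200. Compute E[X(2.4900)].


E[X(t)] = mu + (X(0) - mu)*exp(-theta*t)
= 2.1900 + (2.6200 - 2.1900)*exp(-0.7800*2.4900)
= 2.1900 + 0.4300 * 0.1434
= 2.2517

2.2517


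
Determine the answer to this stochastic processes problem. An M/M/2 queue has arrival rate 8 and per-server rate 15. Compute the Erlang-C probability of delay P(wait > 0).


a = lambda/mu = 0.5333
rho = a/c = 0.2667
Erlang-C formula applied:
C(c,a) = 0.1123

0.1123


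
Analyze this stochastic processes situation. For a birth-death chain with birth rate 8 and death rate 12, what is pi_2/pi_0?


For birth-death process, pi_n/pi_0 = (lambda/mu)^n
= (8/12)^2
= 0.4444

0.4444


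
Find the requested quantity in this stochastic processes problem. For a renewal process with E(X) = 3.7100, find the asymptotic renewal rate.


Long-run renewal rate = 1/E(X)
= 1/3.7100
= 0.2695

0.2695


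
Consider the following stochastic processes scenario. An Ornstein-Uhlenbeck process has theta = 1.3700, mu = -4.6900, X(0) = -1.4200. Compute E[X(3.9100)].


E[X(t)] = mu + (X(0) - mu)*exp(-theta*t)
= -4.6900 + (-1.4200 - -4.6900)*exp(-1.3700*3.9100)
= -4.6900 + 3.2700 * 0.0047
= -4.6746

-4.6746


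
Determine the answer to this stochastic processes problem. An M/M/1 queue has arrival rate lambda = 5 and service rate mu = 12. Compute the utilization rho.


rho = lambda/mu
= 5/12
= 0.4167

0.4167


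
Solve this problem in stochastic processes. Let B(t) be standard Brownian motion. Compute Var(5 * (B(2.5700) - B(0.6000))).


Var(alpha*(B(t)-B(s))) = alpha^2 * (t-s)
= 5^2 * (2.5700 - 0.6000)
= 25 * 1.9700
= 49.2500

49.2500


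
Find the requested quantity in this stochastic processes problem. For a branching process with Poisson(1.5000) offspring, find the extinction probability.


Since mu = 1.5000 > 1, extinction prob q < 1.
Solve s = exp(mu*(s-1)) iteratively.
q = 0.4172

0.4172


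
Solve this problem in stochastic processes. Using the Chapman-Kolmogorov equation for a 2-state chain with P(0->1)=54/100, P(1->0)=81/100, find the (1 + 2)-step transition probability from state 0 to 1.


P^3 = P^1 * P^2
Computing via matrix multiplication of the transition matrix.
Entry (0,1) of P^3 = 0.4172

0.4172


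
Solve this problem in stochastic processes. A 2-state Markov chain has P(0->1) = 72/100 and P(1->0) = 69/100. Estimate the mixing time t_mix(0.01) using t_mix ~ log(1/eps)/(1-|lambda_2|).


lambda_2 = |1 - p01 - p10| = |1 - 0.7200 - 0.6900| = 0.4100
t_mix ~ log(1/eps)/(1 - |lambda_2|)
= log(100)/(1 - 0.4100) = 4.6052/0.5900
= 7.8054

7.8054


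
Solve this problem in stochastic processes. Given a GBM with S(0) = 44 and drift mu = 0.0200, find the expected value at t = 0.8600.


E[S(t)] = S(0) * exp(mu * t)
= 44 * exp(0.0200 * 0.8600)
= 44 * 1.0173
= 44.7633

44.7633


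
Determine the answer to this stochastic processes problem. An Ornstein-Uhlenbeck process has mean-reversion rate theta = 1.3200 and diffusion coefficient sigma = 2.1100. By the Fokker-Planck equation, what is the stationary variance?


Stationary variance = sigma^2 / (2*theta)
= 2.1100^2 / (2*1.3200)
= 4.4521 / 2.6400
= 1.6864

1.6864


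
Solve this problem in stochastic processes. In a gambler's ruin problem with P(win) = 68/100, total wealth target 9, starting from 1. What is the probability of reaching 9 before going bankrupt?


Gambler's ruin formula:
r = q/p = 0.3200/0.6800 = 0.4706
P(win) = (1 - r^i)/(1 - r^N)
= (1 - 0.4706^1)/(1 - 0.4706^9)
= 0.5300

0.5300


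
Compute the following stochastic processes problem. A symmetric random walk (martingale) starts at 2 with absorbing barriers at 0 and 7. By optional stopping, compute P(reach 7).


By optional stopping theorem: E(M at tau) = M(0) = 2
P(hit 7)*7 + P(hit 0)*0 = 2
P(hit 7) = (2 - 0)/(7 - 0) = 2/7 = 0.2857

0.2857


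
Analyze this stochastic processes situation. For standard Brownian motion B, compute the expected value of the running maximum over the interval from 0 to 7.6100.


E(max B(s)) = sqrt(2t/pi)
= sqrt(2*7.6100/pi)
= sqrt(4.8447)
= 2.2011

2.2011


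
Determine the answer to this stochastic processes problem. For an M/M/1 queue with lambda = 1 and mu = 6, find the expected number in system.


rho = 1/6 = 0.1667
L = rho/(1-rho)
= 0.1667/0.8333
= 0.2000

0.2000


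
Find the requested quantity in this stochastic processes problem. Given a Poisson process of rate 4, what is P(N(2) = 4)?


P(N(t)=k) = (lambda*t)^k * exp(-lambda*t) / k!
lambda*t = 8
= 8^4 * exp(-8) / 4!
= 4096 * 3.3546e-04 / 24
= 0.0573

0.0573


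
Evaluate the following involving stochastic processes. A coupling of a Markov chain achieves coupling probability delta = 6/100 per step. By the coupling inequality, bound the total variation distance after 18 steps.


TV distance bound <= (1-delta)^n
= (1 - 0.0600)^18
= 0.9400^18
= 0.3283

0.3283


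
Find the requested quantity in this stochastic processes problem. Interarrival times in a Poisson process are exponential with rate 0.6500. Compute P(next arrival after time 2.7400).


P(X > t) = exp(-lambda * t)
= exp(-0.6500 * 2.7400)
= exp(-1.7810) = 0.1685

0.1685
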